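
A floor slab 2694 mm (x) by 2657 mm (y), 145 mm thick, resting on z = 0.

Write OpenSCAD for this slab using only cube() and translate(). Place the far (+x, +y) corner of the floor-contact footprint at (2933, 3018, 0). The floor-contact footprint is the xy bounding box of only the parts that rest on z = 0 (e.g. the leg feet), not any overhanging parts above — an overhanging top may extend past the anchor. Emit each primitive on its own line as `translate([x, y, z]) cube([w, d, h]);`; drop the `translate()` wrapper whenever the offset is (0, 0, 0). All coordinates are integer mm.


translate([239, 361, 0]) cube([2694, 2657, 145]);


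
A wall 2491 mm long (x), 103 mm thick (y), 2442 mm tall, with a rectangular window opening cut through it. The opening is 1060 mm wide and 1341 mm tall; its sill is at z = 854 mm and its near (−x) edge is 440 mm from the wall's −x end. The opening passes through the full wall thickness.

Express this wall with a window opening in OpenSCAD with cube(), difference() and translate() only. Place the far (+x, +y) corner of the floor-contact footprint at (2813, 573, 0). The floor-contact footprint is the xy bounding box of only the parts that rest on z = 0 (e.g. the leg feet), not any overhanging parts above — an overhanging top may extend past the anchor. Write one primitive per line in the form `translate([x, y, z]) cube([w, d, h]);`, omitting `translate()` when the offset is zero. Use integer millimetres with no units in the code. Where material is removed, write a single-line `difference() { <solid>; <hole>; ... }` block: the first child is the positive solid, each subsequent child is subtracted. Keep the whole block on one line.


difference() { translate([322, 470, 0]) cube([2491, 103, 2442]); translate([762, 470, 854]) cube([1060, 103, 1341]); }


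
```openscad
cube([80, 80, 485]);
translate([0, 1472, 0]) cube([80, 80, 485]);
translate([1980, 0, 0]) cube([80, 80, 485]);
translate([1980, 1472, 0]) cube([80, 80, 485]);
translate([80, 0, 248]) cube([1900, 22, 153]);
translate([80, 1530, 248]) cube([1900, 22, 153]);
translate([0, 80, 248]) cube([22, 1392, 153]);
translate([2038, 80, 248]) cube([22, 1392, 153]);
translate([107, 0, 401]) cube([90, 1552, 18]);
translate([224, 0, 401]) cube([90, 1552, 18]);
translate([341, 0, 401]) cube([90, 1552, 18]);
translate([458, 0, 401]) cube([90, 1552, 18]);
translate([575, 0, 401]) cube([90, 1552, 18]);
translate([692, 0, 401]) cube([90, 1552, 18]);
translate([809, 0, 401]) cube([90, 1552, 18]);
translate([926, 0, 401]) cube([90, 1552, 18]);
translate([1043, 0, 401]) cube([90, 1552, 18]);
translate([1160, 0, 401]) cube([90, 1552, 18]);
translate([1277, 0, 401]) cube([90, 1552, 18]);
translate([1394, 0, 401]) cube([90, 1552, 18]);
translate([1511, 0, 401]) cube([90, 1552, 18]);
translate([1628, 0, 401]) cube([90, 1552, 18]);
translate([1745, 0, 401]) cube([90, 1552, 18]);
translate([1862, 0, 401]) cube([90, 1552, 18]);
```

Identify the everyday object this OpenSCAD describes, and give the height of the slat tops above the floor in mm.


A bed frame. The slat-top height is 419 mm.

Four posts, four rails, and a row of slats — a bed frame. Slats sit on the rails at z = 248 + 153 = 401; with slat thickness 18, the top is 419 mm.


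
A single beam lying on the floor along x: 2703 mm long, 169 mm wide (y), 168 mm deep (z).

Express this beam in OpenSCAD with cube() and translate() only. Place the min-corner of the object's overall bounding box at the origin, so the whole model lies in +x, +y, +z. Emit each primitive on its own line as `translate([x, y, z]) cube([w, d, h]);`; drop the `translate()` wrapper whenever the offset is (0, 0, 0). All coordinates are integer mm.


cube([2703, 169, 168]);


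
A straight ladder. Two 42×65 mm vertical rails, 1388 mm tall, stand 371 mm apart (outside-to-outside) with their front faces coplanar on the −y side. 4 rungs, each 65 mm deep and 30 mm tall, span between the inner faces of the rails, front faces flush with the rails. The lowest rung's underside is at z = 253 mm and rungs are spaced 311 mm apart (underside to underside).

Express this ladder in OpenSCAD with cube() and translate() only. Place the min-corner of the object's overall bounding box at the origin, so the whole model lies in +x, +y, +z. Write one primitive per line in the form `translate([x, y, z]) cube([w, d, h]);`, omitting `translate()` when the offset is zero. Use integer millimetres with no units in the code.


// rung span = 371 - 2*42 = 287
// rung[k] z = 253 + k*311
cube([42, 65, 1388]);
translate([329, 0, 0]) cube([42, 65, 1388]);
translate([42, 0, 253]) cube([287, 65, 30]);
translate([42, 0, 564]) cube([287, 65, 30]);
translate([42, 0, 875]) cube([287, 65, 30]);
translate([42, 0, 1186]) cube([287, 65, 30]);


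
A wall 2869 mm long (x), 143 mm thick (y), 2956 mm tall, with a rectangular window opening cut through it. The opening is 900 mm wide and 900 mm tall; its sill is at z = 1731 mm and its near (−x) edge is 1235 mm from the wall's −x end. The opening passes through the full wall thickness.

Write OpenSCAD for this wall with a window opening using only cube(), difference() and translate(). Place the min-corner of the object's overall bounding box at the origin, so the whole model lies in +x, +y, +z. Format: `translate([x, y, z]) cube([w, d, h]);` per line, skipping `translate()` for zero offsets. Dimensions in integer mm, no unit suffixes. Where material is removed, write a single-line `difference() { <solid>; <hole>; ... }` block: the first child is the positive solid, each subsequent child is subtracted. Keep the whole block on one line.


difference() { cube([2869, 143, 2956]); translate([1235, 0, 1731]) cube([900, 143, 900]); }


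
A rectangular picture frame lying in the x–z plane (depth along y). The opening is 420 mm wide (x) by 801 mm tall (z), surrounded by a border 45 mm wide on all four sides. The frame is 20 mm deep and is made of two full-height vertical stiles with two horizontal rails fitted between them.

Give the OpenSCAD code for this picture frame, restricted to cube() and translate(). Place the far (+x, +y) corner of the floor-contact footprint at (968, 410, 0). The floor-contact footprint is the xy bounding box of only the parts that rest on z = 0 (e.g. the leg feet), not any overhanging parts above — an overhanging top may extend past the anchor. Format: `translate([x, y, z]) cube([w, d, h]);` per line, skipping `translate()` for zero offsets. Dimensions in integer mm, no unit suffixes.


translate([458, 390, 0]) cube([45, 20, 891]);
translate([923, 390, 0]) cube([45, 20, 891]);
translate([503, 390, 0]) cube([420, 20, 45]);
translate([503, 390, 846]) cube([420, 20, 45]);


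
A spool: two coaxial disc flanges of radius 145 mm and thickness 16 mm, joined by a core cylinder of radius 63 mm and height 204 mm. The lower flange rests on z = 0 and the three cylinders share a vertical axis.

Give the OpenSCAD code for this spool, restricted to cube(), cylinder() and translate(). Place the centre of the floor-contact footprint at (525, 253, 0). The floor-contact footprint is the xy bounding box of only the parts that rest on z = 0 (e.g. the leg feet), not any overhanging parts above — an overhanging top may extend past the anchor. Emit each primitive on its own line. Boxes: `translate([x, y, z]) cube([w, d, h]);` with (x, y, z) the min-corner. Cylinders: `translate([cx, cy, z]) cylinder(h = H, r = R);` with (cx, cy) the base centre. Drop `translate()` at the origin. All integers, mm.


translate([525, 253, 0]) cylinder(h = 16, r = 145);
translate([525, 253, 16]) cylinder(h = 204, r = 63);
translate([525, 253, 220]) cylinder(h = 16, r = 145);


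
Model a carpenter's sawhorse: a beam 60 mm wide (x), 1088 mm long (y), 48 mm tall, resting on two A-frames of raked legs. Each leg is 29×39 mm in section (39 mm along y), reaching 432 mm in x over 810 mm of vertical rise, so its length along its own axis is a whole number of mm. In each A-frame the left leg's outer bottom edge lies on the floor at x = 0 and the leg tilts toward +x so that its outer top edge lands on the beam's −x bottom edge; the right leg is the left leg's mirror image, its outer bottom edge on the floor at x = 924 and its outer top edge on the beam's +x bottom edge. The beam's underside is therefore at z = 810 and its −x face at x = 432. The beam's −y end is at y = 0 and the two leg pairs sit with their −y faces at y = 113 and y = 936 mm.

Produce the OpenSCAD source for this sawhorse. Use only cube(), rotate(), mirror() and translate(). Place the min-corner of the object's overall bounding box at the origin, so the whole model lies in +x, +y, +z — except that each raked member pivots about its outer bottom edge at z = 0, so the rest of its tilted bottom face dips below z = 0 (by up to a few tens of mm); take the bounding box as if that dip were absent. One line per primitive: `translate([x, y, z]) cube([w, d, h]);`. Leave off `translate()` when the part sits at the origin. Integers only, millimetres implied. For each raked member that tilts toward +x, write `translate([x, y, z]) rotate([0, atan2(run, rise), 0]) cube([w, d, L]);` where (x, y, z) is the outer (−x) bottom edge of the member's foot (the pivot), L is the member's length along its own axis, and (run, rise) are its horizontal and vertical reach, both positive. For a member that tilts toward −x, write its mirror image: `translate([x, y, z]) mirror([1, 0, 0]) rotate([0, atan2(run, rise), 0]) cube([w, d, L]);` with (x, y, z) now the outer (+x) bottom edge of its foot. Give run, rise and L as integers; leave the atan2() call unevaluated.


translate([432, 0, 810]) cube([60, 1088, 48]);
translate([0, 113, 0]) rotate([0, atan2(432, 810), 0]) cube([29, 39, 918]);
translate([924, 113, 0]) mirror([1, 0, 0]) rotate([0, atan2(432, 810), 0]) cube([29, 39, 918]);
translate([0, 936, 0]) rotate([0, atan2(432, 810), 0]) cube([29, 39, 918]);
translate([924, 936, 0]) mirror([1, 0, 0]) rotate([0, atan2(432, 810), 0]) cube([29, 39, 918]);


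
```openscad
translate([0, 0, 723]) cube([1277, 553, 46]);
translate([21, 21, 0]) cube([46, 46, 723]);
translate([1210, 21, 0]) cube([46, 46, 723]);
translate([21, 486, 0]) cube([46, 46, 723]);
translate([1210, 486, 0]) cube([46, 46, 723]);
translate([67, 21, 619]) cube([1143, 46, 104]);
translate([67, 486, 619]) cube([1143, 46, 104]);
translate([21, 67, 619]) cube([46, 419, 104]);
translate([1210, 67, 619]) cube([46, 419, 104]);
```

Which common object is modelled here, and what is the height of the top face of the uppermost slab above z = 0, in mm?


A table. The table height is 769 mm.

A 1277×553×46 slab sits at z = 723 on four 46 mm square posts — a table. The top surface is at 723 + 46 = 769 mm.


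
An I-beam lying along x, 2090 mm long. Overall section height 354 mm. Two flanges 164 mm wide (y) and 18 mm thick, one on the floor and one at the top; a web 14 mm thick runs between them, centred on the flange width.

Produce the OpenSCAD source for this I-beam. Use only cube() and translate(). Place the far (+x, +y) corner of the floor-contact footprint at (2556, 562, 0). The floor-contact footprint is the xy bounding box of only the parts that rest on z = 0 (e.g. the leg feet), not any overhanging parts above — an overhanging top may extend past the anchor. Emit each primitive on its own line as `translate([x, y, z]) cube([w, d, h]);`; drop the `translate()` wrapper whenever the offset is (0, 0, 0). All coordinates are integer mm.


translate([466, 398, 0]) cube([2090, 164, 18]);
translate([466, 473, 18]) cube([2090, 14, 318]);
translate([466, 398, 336]) cube([2090, 164, 18]);


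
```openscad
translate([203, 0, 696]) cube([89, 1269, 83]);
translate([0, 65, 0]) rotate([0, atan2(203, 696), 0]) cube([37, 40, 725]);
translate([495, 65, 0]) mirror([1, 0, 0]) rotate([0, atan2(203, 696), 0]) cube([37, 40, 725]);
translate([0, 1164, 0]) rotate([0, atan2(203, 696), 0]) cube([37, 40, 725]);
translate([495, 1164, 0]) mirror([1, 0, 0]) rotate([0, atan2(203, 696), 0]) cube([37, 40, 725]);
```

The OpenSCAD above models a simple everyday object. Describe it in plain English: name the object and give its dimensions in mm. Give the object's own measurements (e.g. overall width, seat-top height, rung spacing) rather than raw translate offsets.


A sawhorse. A 89×1269×83 mm beam (x, y, z) sits on two A-frame leg pairs. Each pair is two raked legs of 37×40 mm section (40 mm along y) splaying symmetrically in x. Each leg rises 696 mm vertically over 203 mm of horizontal reach and is 725 mm long along its own axis. Every leg's outer bottom edge rests on the floor and its outer top edge meets a bottom edge of the beam — the left legs (tilting toward +x) meet the beam's −x bottom edge, the right legs (their mirror images, tilting toward −x) meet its +x bottom edge — so the leg tops tuck under the beam, the beam's underside is 696 mm above the floor, and the feet are 495 mm apart outside-to-outside with the beam centred between them. The two leg pairs are set in 65 mm from either end of the beam.


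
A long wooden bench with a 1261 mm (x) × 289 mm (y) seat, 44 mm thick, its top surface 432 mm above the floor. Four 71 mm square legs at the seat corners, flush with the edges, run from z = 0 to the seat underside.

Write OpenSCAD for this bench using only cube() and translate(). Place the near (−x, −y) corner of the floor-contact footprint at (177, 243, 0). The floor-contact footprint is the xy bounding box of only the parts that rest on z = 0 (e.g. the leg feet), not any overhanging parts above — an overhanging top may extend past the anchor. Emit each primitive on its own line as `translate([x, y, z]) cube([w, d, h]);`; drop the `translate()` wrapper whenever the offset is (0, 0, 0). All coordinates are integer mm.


// leg_h = 432 − 44 = 388
translate([177, 243, 388]) cube([1261, 289, 44]);
translate([177, 243, 0]) cube([71, 71, 388]);
translate([177, 461, 0]) cube([71, 71, 388]);
translate([1367, 243, 0]) cube([71, 71, 388]);
translate([1367, 461, 0]) cube([71, 71, 388]);


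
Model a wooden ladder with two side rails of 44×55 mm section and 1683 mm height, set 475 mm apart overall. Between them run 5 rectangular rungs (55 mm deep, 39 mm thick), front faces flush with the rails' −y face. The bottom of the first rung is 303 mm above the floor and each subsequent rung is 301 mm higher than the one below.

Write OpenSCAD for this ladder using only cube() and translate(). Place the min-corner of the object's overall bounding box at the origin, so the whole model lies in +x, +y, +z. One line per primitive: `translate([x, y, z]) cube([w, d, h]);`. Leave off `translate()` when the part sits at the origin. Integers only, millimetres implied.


cube([44, 55, 1683]);
translate([431, 0, 0]) cube([44, 55, 1683]);
translate([44, 0, 303]) cube([387, 55, 39]);
translate([44, 0, 604]) cube([387, 55, 39]);
translate([44, 0, 905]) cube([387, 55, 39]);
translate([44, 0, 1206]) cube([387, 55, 39]);
translate([44, 0, 1507]) cube([387, 55, 39]);


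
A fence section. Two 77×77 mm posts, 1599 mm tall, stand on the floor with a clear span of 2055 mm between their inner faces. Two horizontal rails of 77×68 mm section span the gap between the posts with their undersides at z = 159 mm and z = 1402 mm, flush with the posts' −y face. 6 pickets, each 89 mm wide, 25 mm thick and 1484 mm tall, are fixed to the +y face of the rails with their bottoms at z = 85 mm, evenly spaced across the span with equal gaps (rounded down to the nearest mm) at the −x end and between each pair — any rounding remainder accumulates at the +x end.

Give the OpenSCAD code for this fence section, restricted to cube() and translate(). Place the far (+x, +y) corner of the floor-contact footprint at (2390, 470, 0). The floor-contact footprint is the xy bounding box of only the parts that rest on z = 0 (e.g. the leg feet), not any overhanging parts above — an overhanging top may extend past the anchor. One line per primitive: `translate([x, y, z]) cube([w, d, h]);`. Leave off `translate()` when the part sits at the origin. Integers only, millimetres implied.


translate([181, 393, 0]) cube([77, 77, 1599]);
translate([2313, 393, 0]) cube([77, 77, 1599]);
translate([258, 393, 159]) cube([2055, 77, 68]);
translate([258, 393, 1402]) cube([2055, 77, 68]);
translate([475, 470, 85]) cube([89, 25, 1484]);
translate([781, 470, 85]) cube([89, 25, 1484]);
translate([1087, 470, 85]) cube([89, 25, 1484]);
translate([1393, 470, 85]) cube([89, 25, 1484]);
translate([1699, 470, 85]) cube([89, 25, 1484]);
translate([2005, 470, 85]) cube([89, 25, 1484]);


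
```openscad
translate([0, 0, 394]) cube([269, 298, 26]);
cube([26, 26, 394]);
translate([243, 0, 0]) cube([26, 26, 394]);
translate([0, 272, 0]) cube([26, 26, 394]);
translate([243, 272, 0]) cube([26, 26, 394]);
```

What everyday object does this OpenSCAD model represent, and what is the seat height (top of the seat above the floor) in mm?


A stool. The seat height is 420 mm.

A 269×298×26 slab at z = 394 on four corner posts — a stool. The seat top is 394 + 26 = 420 mm.


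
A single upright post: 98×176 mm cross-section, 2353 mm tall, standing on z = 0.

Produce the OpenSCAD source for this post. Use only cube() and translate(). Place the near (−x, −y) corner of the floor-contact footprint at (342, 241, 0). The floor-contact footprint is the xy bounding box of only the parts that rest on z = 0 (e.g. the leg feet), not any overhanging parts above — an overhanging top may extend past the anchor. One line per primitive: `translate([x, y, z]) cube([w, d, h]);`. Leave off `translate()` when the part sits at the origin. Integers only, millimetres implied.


translate([342, 241, 0]) cube([98, 176, 2353]);


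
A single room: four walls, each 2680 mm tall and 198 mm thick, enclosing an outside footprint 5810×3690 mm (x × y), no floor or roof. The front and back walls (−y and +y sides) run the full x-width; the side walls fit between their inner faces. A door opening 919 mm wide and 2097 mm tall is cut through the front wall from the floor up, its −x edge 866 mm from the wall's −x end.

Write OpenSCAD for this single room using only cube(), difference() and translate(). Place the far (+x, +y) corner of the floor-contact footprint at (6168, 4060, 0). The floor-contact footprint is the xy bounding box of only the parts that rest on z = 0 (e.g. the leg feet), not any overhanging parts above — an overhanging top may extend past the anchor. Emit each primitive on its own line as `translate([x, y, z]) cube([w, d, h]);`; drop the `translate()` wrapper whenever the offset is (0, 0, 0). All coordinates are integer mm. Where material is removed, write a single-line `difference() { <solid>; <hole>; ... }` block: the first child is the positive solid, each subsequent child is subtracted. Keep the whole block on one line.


difference() { translate([358, 370, 0]) cube([5810, 198, 2680]); translate([1224, 370, 0]) cube([919, 198, 2097]); }
translate([358, 3862, 0]) cube([5810, 198, 2680]);
translate([358, 568, 0]) cube([198, 3294, 2680]);
translate([5970, 568, 0]) cube([198, 3294, 2680]);


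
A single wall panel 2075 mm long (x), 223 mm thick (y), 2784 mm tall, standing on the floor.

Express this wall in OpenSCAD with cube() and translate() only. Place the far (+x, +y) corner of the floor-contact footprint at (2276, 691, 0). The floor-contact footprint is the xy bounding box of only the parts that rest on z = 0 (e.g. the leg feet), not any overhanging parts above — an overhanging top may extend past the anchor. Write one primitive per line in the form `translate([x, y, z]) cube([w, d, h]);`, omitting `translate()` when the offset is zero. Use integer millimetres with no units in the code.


translate([201, 468, 0]) cube([2075, 223, 2784]);


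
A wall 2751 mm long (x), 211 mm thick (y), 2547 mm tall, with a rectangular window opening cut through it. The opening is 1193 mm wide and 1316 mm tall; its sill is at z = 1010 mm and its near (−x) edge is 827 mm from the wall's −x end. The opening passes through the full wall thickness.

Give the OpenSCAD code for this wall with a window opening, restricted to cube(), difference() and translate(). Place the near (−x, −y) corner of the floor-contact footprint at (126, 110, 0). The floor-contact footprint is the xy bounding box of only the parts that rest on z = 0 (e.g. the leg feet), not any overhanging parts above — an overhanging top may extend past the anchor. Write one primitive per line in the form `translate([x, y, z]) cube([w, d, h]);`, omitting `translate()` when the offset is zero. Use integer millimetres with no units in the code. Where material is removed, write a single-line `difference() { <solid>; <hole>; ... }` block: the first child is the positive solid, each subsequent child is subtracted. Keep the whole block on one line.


difference() { translate([126, 110, 0]) cube([2751, 211, 2547]); translate([953, 110, 1010]) cube([1193, 211, 1316]); }


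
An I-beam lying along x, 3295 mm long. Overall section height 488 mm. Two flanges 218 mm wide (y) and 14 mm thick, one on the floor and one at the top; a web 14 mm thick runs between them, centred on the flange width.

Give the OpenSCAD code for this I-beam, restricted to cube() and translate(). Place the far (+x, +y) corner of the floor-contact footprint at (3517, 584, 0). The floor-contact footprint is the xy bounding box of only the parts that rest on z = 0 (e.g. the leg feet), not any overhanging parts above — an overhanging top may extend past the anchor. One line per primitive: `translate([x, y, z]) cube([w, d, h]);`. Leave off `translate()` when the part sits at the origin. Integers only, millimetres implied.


translate([222, 366, 0]) cube([3295, 218, 14]);
translate([222, 468, 14]) cube([3295, 14, 460]);
translate([222, 366, 474]) cube([3295, 218, 14]);


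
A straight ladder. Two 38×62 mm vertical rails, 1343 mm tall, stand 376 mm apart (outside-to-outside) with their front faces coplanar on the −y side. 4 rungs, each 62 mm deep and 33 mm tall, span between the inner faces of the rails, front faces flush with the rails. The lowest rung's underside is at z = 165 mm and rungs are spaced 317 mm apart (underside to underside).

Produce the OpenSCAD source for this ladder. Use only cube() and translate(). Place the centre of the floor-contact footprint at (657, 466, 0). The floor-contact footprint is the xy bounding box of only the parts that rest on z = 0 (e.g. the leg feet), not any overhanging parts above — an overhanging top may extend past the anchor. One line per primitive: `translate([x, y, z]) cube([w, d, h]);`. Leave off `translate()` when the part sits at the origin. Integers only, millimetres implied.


// rung span = 376 - 2*38 = 300
// rung[k] z = 165 + k*317
translate([469, 435, 0]) cube([38, 62, 1343]);
translate([807, 435, 0]) cube([38, 62, 1343]);
translate([507, 435, 165]) cube([300, 62, 33]);
translate([507, 435, 482]) cube([300, 62, 33]);
translate([507, 435, 799]) cube([300, 62, 33]);
translate([507, 435, 1116]) cube([300, 62, 33]);


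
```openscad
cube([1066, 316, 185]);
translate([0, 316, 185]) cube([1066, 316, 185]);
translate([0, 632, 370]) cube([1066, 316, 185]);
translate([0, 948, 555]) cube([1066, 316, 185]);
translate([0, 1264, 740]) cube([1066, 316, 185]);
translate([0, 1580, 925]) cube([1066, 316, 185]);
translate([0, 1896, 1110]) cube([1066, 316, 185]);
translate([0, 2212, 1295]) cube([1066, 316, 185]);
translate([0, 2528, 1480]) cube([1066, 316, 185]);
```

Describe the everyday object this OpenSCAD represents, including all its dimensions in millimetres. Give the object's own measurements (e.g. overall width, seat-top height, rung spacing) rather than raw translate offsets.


A straight staircase of 9 solid steps. Each step is 1066 mm wide (x), 316 mm deep (y, the going) and 185 mm tall (the rise). The first step rests on the floor; each subsequent step sits one going further in +y and one rise higher in +z, directly behind and above the previous step with no overlap.


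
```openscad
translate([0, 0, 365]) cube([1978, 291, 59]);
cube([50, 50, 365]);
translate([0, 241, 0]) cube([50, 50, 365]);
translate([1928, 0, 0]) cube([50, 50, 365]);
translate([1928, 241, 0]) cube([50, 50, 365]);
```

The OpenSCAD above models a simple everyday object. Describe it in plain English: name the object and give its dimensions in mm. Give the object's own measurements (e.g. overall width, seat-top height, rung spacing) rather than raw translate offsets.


A bench: a 1978×291 mm seat slab, 59 mm thick, top at z = 424 mm, on four 50×50 mm square legs flush with the seat corners and standing on z = 0.


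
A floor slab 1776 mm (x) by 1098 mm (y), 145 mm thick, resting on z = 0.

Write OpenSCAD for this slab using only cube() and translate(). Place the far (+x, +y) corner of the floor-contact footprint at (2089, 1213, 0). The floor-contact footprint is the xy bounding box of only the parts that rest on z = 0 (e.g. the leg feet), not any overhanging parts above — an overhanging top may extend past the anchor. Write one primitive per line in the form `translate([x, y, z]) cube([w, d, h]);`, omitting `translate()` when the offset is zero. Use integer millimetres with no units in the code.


translate([313, 115, 0]) cube([1776, 1098, 145]);


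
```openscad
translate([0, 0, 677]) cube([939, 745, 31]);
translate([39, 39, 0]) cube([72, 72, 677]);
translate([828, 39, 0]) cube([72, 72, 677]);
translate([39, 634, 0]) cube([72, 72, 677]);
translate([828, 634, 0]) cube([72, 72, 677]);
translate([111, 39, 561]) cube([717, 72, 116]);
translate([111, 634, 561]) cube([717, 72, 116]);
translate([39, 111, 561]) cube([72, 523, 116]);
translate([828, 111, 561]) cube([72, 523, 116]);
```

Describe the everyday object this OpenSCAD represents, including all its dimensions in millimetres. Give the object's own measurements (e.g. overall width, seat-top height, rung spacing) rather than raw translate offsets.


A table: top 939 mm (x) × 745 mm (y), 31 mm thick, upper face at z = 708 mm, on four 72×72 mm square legs, each inset 39 mm from the nearest pair of top edges from z = 0 to the bottom of the top. Four apron rails, 72 mm thick and 116 mm tall, run between adjacent legs with their top edges flush with the underside of the top and their outer faces flush with the legs' outer faces.


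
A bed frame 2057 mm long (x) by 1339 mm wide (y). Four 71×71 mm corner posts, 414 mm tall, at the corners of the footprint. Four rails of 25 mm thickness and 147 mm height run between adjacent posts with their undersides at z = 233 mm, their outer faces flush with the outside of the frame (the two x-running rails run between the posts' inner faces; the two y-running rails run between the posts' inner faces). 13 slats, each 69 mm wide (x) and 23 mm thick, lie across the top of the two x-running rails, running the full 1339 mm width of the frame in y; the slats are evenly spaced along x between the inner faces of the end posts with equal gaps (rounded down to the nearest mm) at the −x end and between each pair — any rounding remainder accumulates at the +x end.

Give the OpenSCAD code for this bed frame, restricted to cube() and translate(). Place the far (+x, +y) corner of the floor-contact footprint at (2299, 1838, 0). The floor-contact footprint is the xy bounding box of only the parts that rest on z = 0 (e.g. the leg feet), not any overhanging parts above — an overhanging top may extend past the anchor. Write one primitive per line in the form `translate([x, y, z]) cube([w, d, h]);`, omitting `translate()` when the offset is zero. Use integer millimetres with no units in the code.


translate([242, 499, 0]) cube([71, 71, 414]);
translate([242, 1767, 0]) cube([71, 71, 414]);
translate([2228, 499, 0]) cube([71, 71, 414]);
translate([2228, 1767, 0]) cube([71, 71, 414]);
translate([313, 499, 233]) cube([1915, 25, 147]);
translate([313, 1813, 233]) cube([1915, 25, 147]);
translate([242, 570, 233]) cube([25, 1197, 147]);
translate([2274, 570, 233]) cube([25, 1197, 147]);
translate([385, 499, 380]) cube([69, 1339, 23]);
translate([526, 499, 380]) cube([69, 1339, 23]);
translate([667, 499, 380]) cube([69, 1339, 23]);
translate([808, 499, 380]) cube([69, 1339, 23]);
translate([949, 499, 380]) cube([69, 1339, 23]);
translate([1090, 499, 380]) cube([69, 1339, 23]);
translate([1231, 499, 380]) cube([69, 1339, 23]);
translate([1372, 499, 380]) cube([69, 1339, 23]);
translate([1513, 499, 380]) cube([69, 1339, 23]);
translate([1654, 499, 380]) cube([69, 1339, 23]);
translate([1795, 499, 380]) cube([69, 1339, 23]);
translate([1936, 499, 380]) cube([69, 1339, 23]);
translate([2077, 499, 380]) cube([69, 1339, 23]);


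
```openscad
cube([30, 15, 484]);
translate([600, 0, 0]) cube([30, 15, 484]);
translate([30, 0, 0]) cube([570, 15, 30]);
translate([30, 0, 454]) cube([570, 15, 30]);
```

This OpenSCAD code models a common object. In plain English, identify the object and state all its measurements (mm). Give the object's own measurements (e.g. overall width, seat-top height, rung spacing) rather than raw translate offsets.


A rectangular picture frame lying in the x–z plane (depth along y). The opening is 570 mm wide (x) by 424 mm tall (z), surrounded by a border 30 mm wide on all four sides. The frame is 15 mm deep and is made of two full-height vertical stiles with two horizontal rails fitted between them.


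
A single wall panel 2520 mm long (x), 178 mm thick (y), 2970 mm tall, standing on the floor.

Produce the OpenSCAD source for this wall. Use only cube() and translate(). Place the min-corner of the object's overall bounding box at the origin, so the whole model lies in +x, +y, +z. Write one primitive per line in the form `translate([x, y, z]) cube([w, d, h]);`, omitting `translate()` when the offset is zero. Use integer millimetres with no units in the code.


cube([2520, 178, 2970]);


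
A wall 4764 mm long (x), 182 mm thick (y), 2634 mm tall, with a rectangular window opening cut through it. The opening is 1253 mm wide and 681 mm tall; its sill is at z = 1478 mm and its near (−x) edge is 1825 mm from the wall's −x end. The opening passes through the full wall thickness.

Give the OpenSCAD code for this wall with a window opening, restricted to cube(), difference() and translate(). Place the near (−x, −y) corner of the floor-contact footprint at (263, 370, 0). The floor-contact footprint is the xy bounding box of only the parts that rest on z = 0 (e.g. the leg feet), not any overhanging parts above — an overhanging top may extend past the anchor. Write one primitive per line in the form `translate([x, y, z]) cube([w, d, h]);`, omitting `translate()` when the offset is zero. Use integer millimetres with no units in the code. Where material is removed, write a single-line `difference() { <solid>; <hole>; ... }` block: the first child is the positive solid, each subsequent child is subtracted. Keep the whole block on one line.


difference() { translate([263, 370, 0]) cube([4764, 182, 2634]); translate([2088, 370, 1478]) cube([1253, 182, 681]); }


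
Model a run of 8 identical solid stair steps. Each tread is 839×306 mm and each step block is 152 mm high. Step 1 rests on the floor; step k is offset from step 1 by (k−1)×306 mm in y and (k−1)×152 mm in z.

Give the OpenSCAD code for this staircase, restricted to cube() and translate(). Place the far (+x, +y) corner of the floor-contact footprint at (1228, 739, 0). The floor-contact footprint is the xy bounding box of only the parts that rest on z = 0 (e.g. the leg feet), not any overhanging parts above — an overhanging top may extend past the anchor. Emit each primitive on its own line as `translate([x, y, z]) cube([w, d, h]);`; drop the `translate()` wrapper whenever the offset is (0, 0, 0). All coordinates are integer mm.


translate([389, 433, 0]) cube([839, 306, 152]);
translate([389, 739, 152]) cube([839, 306, 152]);
translate([389, 1045, 304]) cube([839, 306, 152]);
translate([389, 1351, 456]) cube([839, 306, 152]);
translate([389, 1657, 608]) cube([839, 306, 152]);
translate([389, 1963, 760]) cube([839, 306, 152]);
translate([389, 2269, 912]) cube([839, 306, 152]);
translate([389, 2575, 1064]) cube([839, 306, 152]);


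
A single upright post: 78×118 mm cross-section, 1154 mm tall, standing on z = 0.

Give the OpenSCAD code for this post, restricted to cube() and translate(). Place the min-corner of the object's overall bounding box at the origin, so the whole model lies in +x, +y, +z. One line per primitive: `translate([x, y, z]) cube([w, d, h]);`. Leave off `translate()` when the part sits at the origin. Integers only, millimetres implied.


cube([78, 118, 1154]);


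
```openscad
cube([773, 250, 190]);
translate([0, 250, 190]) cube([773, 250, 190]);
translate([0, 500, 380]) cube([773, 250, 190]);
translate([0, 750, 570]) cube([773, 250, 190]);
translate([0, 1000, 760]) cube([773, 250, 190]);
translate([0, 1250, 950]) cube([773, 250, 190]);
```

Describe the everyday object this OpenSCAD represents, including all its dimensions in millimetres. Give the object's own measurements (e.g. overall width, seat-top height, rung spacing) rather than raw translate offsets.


A straight staircase of 6 solid steps. Each step is 773 mm wide (x), 250 mm deep (y, the going) and 190 mm tall (the rise). The first step rests on the floor; each subsequent step sits one going further in +y and one rise higher in +z, directly behind and above the previous step with no overlap.


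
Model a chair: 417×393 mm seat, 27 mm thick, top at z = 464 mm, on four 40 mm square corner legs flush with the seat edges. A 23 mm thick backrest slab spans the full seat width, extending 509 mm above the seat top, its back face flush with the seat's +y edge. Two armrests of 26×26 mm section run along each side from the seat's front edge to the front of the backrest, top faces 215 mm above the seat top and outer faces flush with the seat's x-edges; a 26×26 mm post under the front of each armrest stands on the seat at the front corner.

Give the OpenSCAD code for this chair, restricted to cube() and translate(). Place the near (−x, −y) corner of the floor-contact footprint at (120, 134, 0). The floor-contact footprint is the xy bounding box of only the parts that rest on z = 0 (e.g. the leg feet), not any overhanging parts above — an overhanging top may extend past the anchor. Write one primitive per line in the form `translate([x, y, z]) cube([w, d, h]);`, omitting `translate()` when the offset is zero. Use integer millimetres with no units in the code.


translate([120, 134, 437]) cube([417, 393, 27]);
translate([120, 134, 0]) cube([40, 40, 437]);
translate([497, 134, 0]) cube([40, 40, 437]);
translate([120, 487, 0]) cube([40, 40, 437]);
translate([497, 487, 0]) cube([40, 40, 437]);
translate([120, 504, 464]) cube([417, 23, 509]);
translate([120, 134, 653]) cube([26, 370, 26]);
translate([511, 134, 653]) cube([26, 370, 26]);
translate([120, 134, 464]) cube([26, 26, 189]);
translate([511, 134, 464]) cube([26, 26, 189]);


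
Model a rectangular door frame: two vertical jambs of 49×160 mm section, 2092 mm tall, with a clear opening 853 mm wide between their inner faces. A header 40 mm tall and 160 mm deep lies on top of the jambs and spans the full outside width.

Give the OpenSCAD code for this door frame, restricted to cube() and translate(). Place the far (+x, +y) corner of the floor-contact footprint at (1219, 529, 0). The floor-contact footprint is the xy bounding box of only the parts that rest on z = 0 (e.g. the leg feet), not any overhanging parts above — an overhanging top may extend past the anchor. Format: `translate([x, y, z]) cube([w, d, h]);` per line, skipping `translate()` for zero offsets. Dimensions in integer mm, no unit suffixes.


translate([268, 369, 0]) cube([49, 160, 2092]);
translate([1170, 369, 0]) cube([49, 160, 2092]);
translate([268, 369, 2092]) cube([951, 160, 40]);


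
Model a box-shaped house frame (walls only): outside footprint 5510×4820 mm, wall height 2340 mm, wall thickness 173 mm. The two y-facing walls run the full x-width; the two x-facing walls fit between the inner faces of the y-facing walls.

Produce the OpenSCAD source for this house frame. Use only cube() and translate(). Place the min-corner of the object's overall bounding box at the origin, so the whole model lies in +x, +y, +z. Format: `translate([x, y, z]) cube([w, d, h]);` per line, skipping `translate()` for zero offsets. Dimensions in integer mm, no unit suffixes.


cube([5510, 173, 2340]);
translate([0, 4647, 0]) cube([5510, 173, 2340]);
translate([0, 173, 0]) cube([173, 4474, 2340]);
translate([5337, 173, 0]) cube([173, 4474, 2340]);


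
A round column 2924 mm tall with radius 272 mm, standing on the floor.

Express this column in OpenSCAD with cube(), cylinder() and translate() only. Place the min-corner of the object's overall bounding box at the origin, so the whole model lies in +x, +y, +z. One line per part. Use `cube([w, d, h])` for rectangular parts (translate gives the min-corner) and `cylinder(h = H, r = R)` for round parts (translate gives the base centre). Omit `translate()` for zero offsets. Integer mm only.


translate([272, 272, 0]) cylinder(h = 2924, r = 272);


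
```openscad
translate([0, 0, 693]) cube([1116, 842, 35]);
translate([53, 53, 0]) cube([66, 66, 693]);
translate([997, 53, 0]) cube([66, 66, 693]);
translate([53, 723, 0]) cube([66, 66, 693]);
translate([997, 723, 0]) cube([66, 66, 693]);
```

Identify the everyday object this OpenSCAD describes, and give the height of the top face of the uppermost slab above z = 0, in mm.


A table. The table height is 728 mm.

A 1116×842×35 slab sits at z = 693 on four 66 mm square posts — a table. The top surface is at 693 + 35 = 728 mm.


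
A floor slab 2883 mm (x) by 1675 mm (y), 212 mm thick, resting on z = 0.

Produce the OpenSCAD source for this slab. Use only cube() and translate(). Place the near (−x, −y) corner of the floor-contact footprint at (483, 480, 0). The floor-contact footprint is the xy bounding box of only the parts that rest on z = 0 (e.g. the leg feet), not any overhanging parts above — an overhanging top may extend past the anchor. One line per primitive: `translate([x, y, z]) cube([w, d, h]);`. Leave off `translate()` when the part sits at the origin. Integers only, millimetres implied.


translate([483, 480, 0]) cube([2883, 1675, 212]);


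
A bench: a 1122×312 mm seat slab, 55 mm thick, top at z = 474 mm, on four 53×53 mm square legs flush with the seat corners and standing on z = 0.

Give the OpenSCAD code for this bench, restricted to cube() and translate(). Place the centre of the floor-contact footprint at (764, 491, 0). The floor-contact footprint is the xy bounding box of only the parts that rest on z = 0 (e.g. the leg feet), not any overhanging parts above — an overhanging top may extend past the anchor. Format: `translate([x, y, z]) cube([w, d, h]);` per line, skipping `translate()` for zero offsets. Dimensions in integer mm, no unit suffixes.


translate([203, 335, 419]) cube([1122, 312, 55]);
translate([203, 335, 0]) cube([53, 53, 419]);
translate([203, 594, 0]) cube([53, 53, 419]);
translate([1272, 335, 0]) cube([53, 53, 419]);
translate([1272, 594, 0]) cube([53, 53, 419]);


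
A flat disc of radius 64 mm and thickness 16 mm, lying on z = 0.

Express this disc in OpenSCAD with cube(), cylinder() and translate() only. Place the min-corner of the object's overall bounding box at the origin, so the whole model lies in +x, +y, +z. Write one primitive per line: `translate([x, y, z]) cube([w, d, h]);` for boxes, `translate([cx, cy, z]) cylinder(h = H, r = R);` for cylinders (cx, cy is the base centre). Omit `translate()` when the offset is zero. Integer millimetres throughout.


translate([64, 64, 0]) cylinder(h = 16, r = 64);


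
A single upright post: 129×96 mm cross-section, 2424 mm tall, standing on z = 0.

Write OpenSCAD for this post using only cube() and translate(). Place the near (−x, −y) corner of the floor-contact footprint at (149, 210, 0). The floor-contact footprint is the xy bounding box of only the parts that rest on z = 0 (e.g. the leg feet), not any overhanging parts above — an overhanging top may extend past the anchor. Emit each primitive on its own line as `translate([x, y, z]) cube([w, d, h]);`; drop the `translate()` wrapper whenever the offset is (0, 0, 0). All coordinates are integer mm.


translate([149, 210, 0]) cube([129, 96, 2424]);
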